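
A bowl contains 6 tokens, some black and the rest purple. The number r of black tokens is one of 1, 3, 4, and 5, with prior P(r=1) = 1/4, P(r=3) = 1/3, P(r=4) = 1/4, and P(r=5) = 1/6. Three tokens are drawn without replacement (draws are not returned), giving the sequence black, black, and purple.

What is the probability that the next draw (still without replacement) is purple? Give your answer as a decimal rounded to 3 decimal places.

Under each hypothesis, the probability of the observed sequence is: P(data | r = 1) = (1/6)(0/5) = 0; P(data | r = 3) = (3/6)(2/5)(3/4) = 3/20; P(data | r = 4) = (4/6)(3/5)(2/4) = 1/5; P(data | r = 5) = (5/6)(4/5)(1/4) = 1/6.
Weighting by the prior gives 1/4 · 0 = 0, 1/3 · 3/20 = 1/20, 1/4 · 1/5 = 1/20, 1/6 · 1/6 = 1/36; with total 23/180.
Normalising, the posterior is P(r = 1 | data) = 0, P(r = 3 | data) = 9/23, P(r = 4 | data) = 9/23, P(r = 5 | data) = 5/23.
So P(purple next | data) = Σ P(purple next | H) P(H | data) = (2/3)(9/23) + (1/3)(9/23) + (0)(5/23) = 9/23.

0.391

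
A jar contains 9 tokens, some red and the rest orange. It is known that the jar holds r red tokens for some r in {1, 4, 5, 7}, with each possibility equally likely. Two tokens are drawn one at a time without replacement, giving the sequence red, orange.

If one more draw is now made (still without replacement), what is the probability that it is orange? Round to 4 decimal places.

The likelihood of the observed sequence under each hypothesis: P(data | r = 1) = (1/9)(8/8) = 1/9; P(data | r = 4) = (4/9)(5/8) = 5/18; P(data | r = 5) = (5/9)(4/8) = 5/18; P(data | r = 7) = (7/9)(2/8) = 7/36.
The prior-weighted likelihoods are 1/4 · 1/9 = 1/36, 1/4 · 5/18 = 5/72, 1/4 · 5/18 = 5/72, 1/4 · 7/36 = 7/144; summing to 31/144.
Dividing through by the total gives posterior P(r = 1 | data) = 4/31, P(r = 4 | data) = 10/31, P(r = 5 | data) = 10/31, P(r = 7 | data) = 7/31.
So P(orange next | data) = Σ P(orange next | H) P(H | data) = (1)(4/31) + (4/7)(10/31) + (3/7)(10/31) + (1/7)(7/31) = 15/31.

0.4839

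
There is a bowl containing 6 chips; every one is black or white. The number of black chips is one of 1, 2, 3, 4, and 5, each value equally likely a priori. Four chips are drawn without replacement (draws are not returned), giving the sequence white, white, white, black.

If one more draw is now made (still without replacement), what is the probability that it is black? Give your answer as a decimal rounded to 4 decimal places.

For each hypothesis, P(data | H) works out to: P(data | r = 1) = (5/6)(4/5)(3/4)(1/3) = 1/6; P(data | r = 2) = (4/6)(3/5)(2/4)(2/3) = 2/15; P(data | r = 3) = (3/6)(2/5)(1/4)(3/3) = 1/20; P(data | r = 4) = (2/6)(1/5)(0/4) = 0; P(data | r = 5) = (1/6)(0/5) = 0.
Weighting by the prior gives 1/5 · 1/6 = 1/30, 1/5 · 2/15 = 2/75, 1/5 · 1/20 = 1/100, 1/5 · 0 = 0, 1/5 · 0 = 0; with total 7/100.
Dividing through by the total gives posterior P(r = 1 | data) = 10/21, P(r = 2 | data) = 8/21, P(r = 3 | data) = 1/7, P(r = 4 | data) = 0, P(r = 5 | data) = 0.
So P(black next | data) = Σ P(black next | H) P(H | data) = (0)(10/21) + (1/2)(8/21) + (1)(1/7) = 1/3.

0.3333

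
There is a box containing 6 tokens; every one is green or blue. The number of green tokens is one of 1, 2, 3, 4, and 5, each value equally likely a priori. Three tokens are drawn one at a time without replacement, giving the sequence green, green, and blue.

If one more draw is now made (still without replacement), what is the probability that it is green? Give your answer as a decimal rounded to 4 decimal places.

The likelihood of the observed sequence under each hypothesis: P(data | r = 1) = (1/6)(0/5) = 0; P(data | r = 2) = (2/6)(1/5)(4/4) = 1/15; P(data | r = 3) = (3/6)(2/5)(3/4) = 3/20; P(data | r = 4) = (4/6)(3/5)(2/4) = 1/5; P(data | r = 5) = (5/6)(4/5)(1/4) = 1/6.
The prior-weighted likelihoods are 1/5 · 0 = 0, 1/5 · 1/15 = 1/75, 1/5 · 3/20 = 3/100, 1/5 · 1/5 = 1/25, 1/5 · 1/6 = 1/30; summing to 7/60.
The posterior is then P(r = 1 | data) = 0, P(r = 2 | data) = 4/35, P(r = 3 | data) = 9/35, P(r = 4 | data) = 12/35, P(r = 5 | data) = 2/7.
So P(green next | data) = Σ P(green next | H) P(H | data) = (0)(4/35) + (1/3)(9/35) + (2/3)(12/35) + (1)(2/7) = 3/5.

0.6000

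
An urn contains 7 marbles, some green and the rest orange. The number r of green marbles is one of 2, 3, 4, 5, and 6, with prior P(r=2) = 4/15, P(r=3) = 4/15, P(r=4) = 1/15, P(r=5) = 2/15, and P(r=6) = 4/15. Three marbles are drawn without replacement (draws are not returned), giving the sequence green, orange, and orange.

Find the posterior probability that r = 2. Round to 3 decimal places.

The likelihood of the observed sequence under each hypothesis: P(data | r = 2) = (2/7)(5/6)(4/5) = 4/21; P(data | r = 3) = (3/7)(4/6)(3/5) = 6/35; P(data | r = 4) = (4/7)(3/6)(2/5) = 4/35; P(data | r = 5) = (5/7)(2/6)(1/5) = 1/21; P(data | r = 6) = (6/7)(1/6)(0/5) = 0.
Weighting by the prior gives 4/15 · 4/21 = 16/315, 4/15 · 6/35 = 8/175, 1/15 · 4/35 = 4/525, 2/15 · 1/21 = 2/315, 4/15 · 0 = 0; with total 58/525.
Therefore the posterior P(r = 2 | data) = (16/315) / (58/525) = 40/87.

0.460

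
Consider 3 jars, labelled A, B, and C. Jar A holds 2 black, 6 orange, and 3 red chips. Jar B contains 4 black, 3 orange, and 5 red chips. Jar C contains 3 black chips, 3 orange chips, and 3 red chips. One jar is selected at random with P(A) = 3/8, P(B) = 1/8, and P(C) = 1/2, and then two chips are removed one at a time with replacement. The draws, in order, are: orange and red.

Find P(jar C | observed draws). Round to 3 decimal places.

Under each hypothesis, the probability of the observed sequence is: P(data | jar A) = (6/11)(3/11) = 0.14876; P(data | jar B) = (3/12)(5/12) = 0.10417; P(data | jar C) = (3/9)(3/9) = 0.11111.
Multiplying each by its prior: 3/8 · 0.14876 = 0.055785, 1/8 · 0.10417 = 0.013021, 1/2 · 0.11111 = 0.055556; these sum to 0.12436.
So P(jar C | data) = (0.055556) / (0.12436) = 0.44673.

0.447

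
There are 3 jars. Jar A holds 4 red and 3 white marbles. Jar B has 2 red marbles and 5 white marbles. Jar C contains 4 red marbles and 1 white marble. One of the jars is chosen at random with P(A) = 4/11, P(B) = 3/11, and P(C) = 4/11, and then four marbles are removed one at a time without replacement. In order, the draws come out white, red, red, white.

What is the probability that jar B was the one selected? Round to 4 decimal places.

The likelihood of the observed sequence under each hypothesis: P(data | jar A) = (3/7)(4/6)(3/5)(2/4) = 3/35; P(data | jar B) = (5/7)(2/6)(1/5)(4/4) = 1/21; P(data | jar C) = (1/5)(4/4)(3/3)(0/2) = 0.
The prior-weighted likelihoods are 4/11 · 3/35 = 12/385, 3/11 · 1/21 = 1/77, 4/11 · 0 = 0; these sum to 17/385.
So P(jar B | data) = (1/77) / (17/385) = 5/17.

0.2941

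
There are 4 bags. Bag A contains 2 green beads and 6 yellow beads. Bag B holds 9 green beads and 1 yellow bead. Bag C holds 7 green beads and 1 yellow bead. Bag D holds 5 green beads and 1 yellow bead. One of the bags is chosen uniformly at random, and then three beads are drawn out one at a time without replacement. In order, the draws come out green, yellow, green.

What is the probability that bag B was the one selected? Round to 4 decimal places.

0.2340

For each hypothesis, P(data | H) works out to: P(data | bag A) = (2/8)(6/7)(1/6) = 0.035714; P(data | bag B) = (9/10)(1/9)(8/8) = 0.1; P(data | bag C) = (7/8)(1/7)(6/6) = 0.125; P(data | bag D) = (5/6)(1/5)(4/4) = 0.16667.
The prior-weighted likelihoods are 1/4 · 0.035714 = 0.0089286, 1/4 · 0.1 = 0.025, 1/4 · 0.125 = 0.03125, 1/4 · 0.16667 = 0.041667; these sum to 0.10685.
So P(bag B | data) = (0.025) / (0.10685) = 0.23398.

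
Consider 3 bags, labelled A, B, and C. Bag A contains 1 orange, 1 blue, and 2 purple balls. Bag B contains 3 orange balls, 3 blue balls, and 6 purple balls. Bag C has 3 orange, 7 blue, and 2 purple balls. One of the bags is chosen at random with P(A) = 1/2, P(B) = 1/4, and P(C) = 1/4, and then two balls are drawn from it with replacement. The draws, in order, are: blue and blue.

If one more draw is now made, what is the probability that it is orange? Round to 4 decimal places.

Compute the likelihood of the observed sequence for each case: P(data | bag A) = (1/4)(1/4) = 1/16; P(data | bag B) = (3/12)(3/12) = 1/16; P(data | bag C) = (7/12)(7/12) = 49/144.
Multiplying each by its prior: 1/2 · 1/16 = 1/32, 1/4 · 1/16 = 1/64, 1/4 · 49/144 = 49/576; summing to 19/144.
Normalising, the posterior is P(bag A | data) = 9/38, P(bag B | data) = 9/76, P(bag C | data) = 49/76.
So P(orange next | data) = Σ P(orange next | H) P(H | data) = (1/4)(9/38) + (1/4)(9/76) + (1/4)(49/76) = 1/4.

0.2500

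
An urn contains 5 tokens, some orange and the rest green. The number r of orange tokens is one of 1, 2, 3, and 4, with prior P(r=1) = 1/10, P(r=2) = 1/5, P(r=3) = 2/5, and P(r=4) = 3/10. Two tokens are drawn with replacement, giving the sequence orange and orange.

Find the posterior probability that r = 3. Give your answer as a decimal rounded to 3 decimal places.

For each hypothesis, P(data | H) works out to: P(data | r = 1) = (1/5)(1/5) = 1/25; P(data | r = 2) = (2/5)(2/5) = 4/25; P(data | r = 3) = (3/5)(3/5) = 9/25; P(data | r = 4) = (4/5)(4/5) = 16/25.
Weighting by the prior gives 1/10 · 1/25 = 1/250, 1/5 · 4/25 = 4/125, 2/5 · 9/25 = 18/125, 3/10 · 16/25 = 24/125; these sum to 93/250.
So P(r = 3 | data) = (18/125) / (93/250) = 12/31.

0.387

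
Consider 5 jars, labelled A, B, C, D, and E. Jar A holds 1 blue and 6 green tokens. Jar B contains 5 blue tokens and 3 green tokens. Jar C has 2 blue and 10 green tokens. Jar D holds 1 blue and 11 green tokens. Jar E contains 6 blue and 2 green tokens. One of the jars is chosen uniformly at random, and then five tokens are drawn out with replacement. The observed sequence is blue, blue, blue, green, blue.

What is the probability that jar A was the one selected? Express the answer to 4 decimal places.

For each hypothesis, P(data | H) works out to: P(data | jar A) = (1/7)(1/7)(1/7)(6/7)(1/7) = 0.00035699; P(data | jar B) = (5/8)(5/8)(5/8)(3/8)(5/8) = 0.05722; P(data | jar C) = (2/12)(2/12)(2/12)(10/12)(2/12) = 0.000643; P(data | jar D) = (1/12)(1/12)(1/12)(11/12)(1/12) = 4.4207e-05; P(data | jar E) = (6/8)(6/8)(6/8)(2/8)(6/8) = 0.079102.
Multiplying each by its prior: 1/5 · 0.00035699 = 7.1399e-05, 1/5 · 0.05722 = 0.011444, 1/5 · 0.000643 = 0.0001286, 1/5 · 4.4207e-05 = 8.8413e-06, 1/5 · 0.079102 = 0.01582; summing to 0.027473.
So P(jar A | data) = (7.1399e-05) / (0.027473) = 0.0025988.

0.0026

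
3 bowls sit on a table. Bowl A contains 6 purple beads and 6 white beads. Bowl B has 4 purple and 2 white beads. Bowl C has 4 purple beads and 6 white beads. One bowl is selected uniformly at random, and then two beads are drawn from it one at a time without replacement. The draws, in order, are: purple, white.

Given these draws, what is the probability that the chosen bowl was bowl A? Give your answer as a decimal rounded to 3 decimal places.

0.338

The likelihood of the observed sequence under each hypothesis: P(data | bowl A) = (6/12)(6/11) = 3/11; P(data | bowl B) = (4/6)(2/5) = 4/15; P(data | bowl C) = (4/10)(6/9) = 4/15.
The prior-weighted likelihoods are 1/3 · 3/11 = 1/11, 1/3 · 4/15 = 4/45, 1/3 · 4/15 = 4/45; summing to 133/495.
By Bayes' rule, P(bowl A | data) = (1/11) / (133/495) = 45/133.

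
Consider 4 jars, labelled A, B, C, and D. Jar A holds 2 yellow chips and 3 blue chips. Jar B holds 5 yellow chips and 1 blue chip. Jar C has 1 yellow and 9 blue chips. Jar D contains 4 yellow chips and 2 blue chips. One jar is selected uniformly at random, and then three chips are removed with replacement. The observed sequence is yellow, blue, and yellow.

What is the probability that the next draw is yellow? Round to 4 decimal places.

The likelihood of the observed sequence under each hypothesis: P(data | jar A) = (2/5)(3/5)(2/5) = 0.096; P(data | jar B) = (5/6)(1/6)(5/6) = 0.11574; P(data | jar C) = (1/10)(9/10)(1/10) = 0.009; P(data | jar D) = (4/6)(2/6)(4/6) = 0.14815.
Weighting by the prior gives 1/4 · 0.096 = 0.024, 1/4 · 0.11574 = 0.028935, 1/4 · 0.009 = 0.00225, 1/4 · 0.14815 = 0.037037; with total 0.092222.
The posterior is then P(jar A | data) = 0.26024, P(jar B | data) = 0.31376, P(jar C | data) = 0.024398, P(jar D | data) = 0.40161.
Averaging over the posterior, P(yellow next | data) = (2/5)(0.26024) + (5/6)(0.31376) + (1/10)(0.024398) + (2/3)(0.40161) = 0.63574.

0.6357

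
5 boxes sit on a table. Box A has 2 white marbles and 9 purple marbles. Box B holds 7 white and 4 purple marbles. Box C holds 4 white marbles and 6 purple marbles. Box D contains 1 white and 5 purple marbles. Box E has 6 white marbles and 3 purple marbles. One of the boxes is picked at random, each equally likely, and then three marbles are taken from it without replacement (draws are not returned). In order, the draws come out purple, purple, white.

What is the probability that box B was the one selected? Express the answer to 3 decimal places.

0.134

The likelihood of the observed sequence under each hypothesis: P(data | box A) = (9/11)(8/10)(2/9) = 0.14545; P(data | box B) = (4/11)(3/10)(7/9) = 0.084848; P(data | box C) = (6/10)(5/9)(4/8) = 0.16667; P(data | box D) = (5/6)(4/5)(1/4) = 0.16667; P(data | box E) = (3/9)(2/8)(6/7) = 0.071429.
Weighting by the prior gives 1/5 · 0.14545 = 0.029091, 1/5 · 0.084848 = 0.01697, 1/5 · 0.16667 = 0.033333, 1/5 · 0.16667 = 0.033333, 1/5 · 0.071429 = 0.014286; with total 0.12701.
Hence P(box B | data) = (0.01697) / (0.12701) = 0.13361.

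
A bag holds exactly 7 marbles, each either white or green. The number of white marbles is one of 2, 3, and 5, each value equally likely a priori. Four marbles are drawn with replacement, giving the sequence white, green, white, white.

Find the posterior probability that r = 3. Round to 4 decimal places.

Under each hypothesis, the probability of the observed sequence is: P(data | r = 2) = (2/7)(5/7)(2/7)(2/7) = 0.01666; P(data | r = 3) = (3/7)(4/7)(3/7)(3/7) = 0.044981; P(data | r = 5) = (5/7)(2/7)(5/7)(5/7) = 0.10412.
Weighting by the prior gives 1/3 · 0.01666 = 0.0055532, 1/3 · 0.044981 = 0.014994, 1/3 · 0.10412 = 0.034708; summing to 0.055255.
Hence P(r = 3 | data) = (0.014994) / (0.055255) = 0.27136.

0.2714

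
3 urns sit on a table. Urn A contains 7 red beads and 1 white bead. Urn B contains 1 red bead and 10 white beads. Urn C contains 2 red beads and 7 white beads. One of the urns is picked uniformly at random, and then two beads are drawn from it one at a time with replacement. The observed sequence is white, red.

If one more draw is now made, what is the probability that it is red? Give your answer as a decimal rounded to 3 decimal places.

The likelihood of the observed sequence under each hypothesis: P(data | urn A) = (1/8)(7/8) = 0.10938; P(data | urn B) = (10/11)(1/11) = 0.082645; P(data | urn C) = (7/9)(2/9) = 0.17284.
Multiplying each by its prior: 1/3 · 0.10938 = 0.036458, 1/3 · 0.082645 = 0.027548, 1/3 · 0.17284 = 0.057613; with total 0.12162.
Normalising, the posterior is P(urn A | data) = 0.29977, P(urn B | data) = 0.22651, P(urn C | data) = 0.47372.
So P(red next | data) = Σ P(red next | H) P(H | data) = (7/8)(0.29977) + (1/11)(0.22651) + (2/9)(0.47372) = 0.38816.

0.388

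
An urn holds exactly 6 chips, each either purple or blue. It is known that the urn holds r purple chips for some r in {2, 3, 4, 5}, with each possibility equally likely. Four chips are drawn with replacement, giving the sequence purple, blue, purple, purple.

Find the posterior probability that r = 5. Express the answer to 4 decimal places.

0.3415

Compute the likelihood of the observed sequence for each case: P(data | r = 2) = (2/6)(4/6)(2/6)(2/6) = 0.024691; P(data | r = 3) = (3/6)(3/6)(3/6)(3/6) = 0.0625; P(data | r = 4) = (4/6)(2/6)(4/6)(4/6) = 0.098765; P(data | r = 5) = (5/6)(1/6)(5/6)(5/6) = 0.096451.
The prior-weighted likelihoods are 1/4 · 0.024691 = 0.0061728, 1/4 · 0.0625 = 0.015625, 1/4 · 0.098765 = 0.024691, 1/4 · 0.096451 = 0.024113; these sum to 0.070602.
So P(r = 5 | data) = (0.024113) / (0.070602) = 0.34153.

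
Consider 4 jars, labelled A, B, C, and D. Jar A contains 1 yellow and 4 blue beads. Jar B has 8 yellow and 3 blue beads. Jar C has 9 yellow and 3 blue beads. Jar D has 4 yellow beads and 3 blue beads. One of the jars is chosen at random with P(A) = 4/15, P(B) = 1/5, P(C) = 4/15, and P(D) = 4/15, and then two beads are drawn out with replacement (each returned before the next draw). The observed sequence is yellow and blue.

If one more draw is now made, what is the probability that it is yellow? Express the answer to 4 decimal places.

Compute the likelihood of the observed sequence for each case: P(data | jar A) = (1/5)(4/5) = 0.16; P(data | jar B) = (8/11)(3/11) = 0.19835; P(data | jar C) = (9/12)(3/12) = 0.1875; P(data | jar D) = (4/7)(3/7) = 0.2449.
Weighting by the prior gives 4/15 · 0.16 = 0.042667, 1/5 · 0.19835 = 0.039669, 4/15 · 0.1875 = 0.05, 4/15 · 0.2449 = 0.065306; these sum to 0.19764.
Normalising, the posterior is P(jar A | data) = 0.21588, P(jar B | data) = 0.20071, P(jar C | data) = 0.25298, P(jar D | data) = 0.33043.
Averaging over the posterior, P(yellow next | data) = (1/5)(0.21588) + (8/11)(0.20071) + (3/4)(0.25298) + (4/7)(0.33043) = 0.5677.

0.5677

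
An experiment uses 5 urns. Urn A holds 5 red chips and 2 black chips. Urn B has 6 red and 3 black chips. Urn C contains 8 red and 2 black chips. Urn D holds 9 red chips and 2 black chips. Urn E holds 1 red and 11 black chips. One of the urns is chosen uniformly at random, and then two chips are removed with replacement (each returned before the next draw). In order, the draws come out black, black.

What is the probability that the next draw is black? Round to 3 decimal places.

Compute the likelihood of the observed sequence for each case: P(data | urn A) = (2/7)(2/7) = 0.081633; P(data | urn B) = (3/9)(3/9) = 0.11111; P(data | urn C) = (2/10)(2/10) = 0.04; P(data | urn D) = (2/11)(2/11) = 0.033058; P(data | urn E) = (11/12)(11/12) = 0.84028.
Multiplying each by its prior: 1/5 · 0.081633 = 0.016327, 1/5 · 0.11111 = 0.022222, 1/5 · 0.04 = 0.008, 1/5 · 0.033058 = 0.0066116, 1/5 · 0.84028 = 0.16806; summing to 0.22122.
Dividing through by the total gives posterior P(urn A | data) = 0.073804, P(urn B | data) = 0.10045, P(urn C | data) = 0.036164, P(urn D | data) = 0.029887, P(urn E | data) = 0.75969.
So P(black next | data) = Σ P(black next | H) P(H | data) = (2/7)(0.073804) + (1/3)(0.10045) + (1/5)(0.036164) + (2/11)(0.029887) + (11/12)(0.75969) = 0.76362.

0.764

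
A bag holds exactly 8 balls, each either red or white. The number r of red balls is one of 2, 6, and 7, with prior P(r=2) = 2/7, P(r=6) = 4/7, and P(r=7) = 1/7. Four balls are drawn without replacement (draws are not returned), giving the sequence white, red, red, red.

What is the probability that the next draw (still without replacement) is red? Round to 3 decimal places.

0.795

Under each hypothesis, the probability of the observed sequence is: P(data | r = 2) = (6/8)(2/7)(1/6)(0/5) = 0; P(data | r = 6) = (2/8)(6/7)(5/6)(4/5) = 1/7; P(data | r = 7) = (1/8)(7/7)(6/6)(5/5) = 1/8.
The prior-weighted likelihoods are 2/7 · 0 = 0, 4/7 · 1/7 = 4/49, 1/7 · 1/8 = 1/56; with total 39/392.
Normalising, the posterior is P(r = 2 | data) = 0, P(r = 6 | data) = 32/39, P(r = 7 | data) = 7/39.
Averaging over the posterior, P(red next | data) = (3/4)(32/39) + (1)(7/39) = 31/39.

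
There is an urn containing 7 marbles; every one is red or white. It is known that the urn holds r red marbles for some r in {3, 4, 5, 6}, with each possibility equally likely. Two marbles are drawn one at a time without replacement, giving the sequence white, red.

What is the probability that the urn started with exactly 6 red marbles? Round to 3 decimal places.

The likelihood of the observed sequence under each hypothesis: P(data | r = 3) = (4/7)(3/6) = 2/7; P(data | r = 4) = (3/7)(4/6) = 2/7; P(data | r = 5) = (2/7)(5/6) = 5/21; P(data | r = 6) = (1/7)(6/6) = 1/7.
Multiplying each by its prior: 1/4 · 2/7 = 1/14, 1/4 · 2/7 = 1/14, 1/4 · 5/21 = 5/84, 1/4 · 1/7 = 1/28; summing to 5/21.
So P(r = 6 | data) = (1/28) / (5/21) = 3/20.

0.150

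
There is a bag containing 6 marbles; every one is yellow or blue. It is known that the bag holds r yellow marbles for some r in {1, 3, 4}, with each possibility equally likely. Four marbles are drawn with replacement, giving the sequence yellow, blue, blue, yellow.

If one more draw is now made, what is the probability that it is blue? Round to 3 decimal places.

For each hypothesis, P(data | H) works out to: P(data | r = 1) = (1/6)(5/6)(5/6)(1/6) = 0.01929; P(data | r = 3) = (3/6)(3/6)(3/6)(3/6) = 0.0625; P(data | r = 4) = (4/6)(2/6)(2/6)(4/6) = 0.049383.
The prior-weighted likelihoods are 1/3 · 0.01929 = 0.00643, 1/3 · 0.0625 = 0.020833, 1/3 · 0.049383 = 0.016461; summing to 0.043724.
The posterior is then P(r = 1 | data) = 0.14706, P(r = 3 | data) = 0.47647, P(r = 4 | data) = 0.37647.
Averaging over the posterior, P(blue next | data) = (5/6)(0.14706) + (1/2)(0.47647) + (1/3)(0.37647) = 0.48627.

0.486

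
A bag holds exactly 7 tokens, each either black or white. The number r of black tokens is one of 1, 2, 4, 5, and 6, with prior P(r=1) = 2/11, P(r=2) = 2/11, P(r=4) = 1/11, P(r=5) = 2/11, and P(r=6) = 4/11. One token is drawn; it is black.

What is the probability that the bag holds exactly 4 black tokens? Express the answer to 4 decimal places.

For each hypothesis, P(data | H) works out to: P(data | r = 1) = (1/7) = 1/7; P(data | r = 2) = (2/7) = 2/7; P(data | r = 4) = (4/7) = 4/7; P(data | r = 5) = (5/7) = 5/7; P(data | r = 6) = (6/7) = 6/7.
Multiplying each by its prior: 2/11 · 1/7 = 2/77, 2/11 · 2/7 = 4/77, 1/11 · 4/7 = 4/77, 2/11 · 5/7 = 10/77, 4/11 · 6/7 = 24/77; summing to 4/7.
Hence P(r = 4 | data) = (4/77) / (4/7) = 1/11.

0.0909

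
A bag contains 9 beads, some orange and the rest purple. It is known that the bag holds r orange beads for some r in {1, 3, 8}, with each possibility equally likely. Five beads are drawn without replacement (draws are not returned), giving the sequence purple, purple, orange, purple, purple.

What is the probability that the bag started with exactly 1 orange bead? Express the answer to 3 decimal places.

Compute the likelihood of the observed sequence for each case: P(data | r = 1) = (8/9)(7/8)(1/7)(6/6)(5/5) = 1/9; P(data | r = 3) = (6/9)(5/8)(3/7)(4/6)(3/5) = 1/14; P(data | r = 8) = (1/9)(0/8) = 0.
The prior-weighted likelihoods are 1/3 · 1/9 = 1/27, 1/3 · 1/14 = 1/42, 1/3 · 0 = 0; summing to 23/378.
Hence P(r = 1 | data) = (1/27) / (23/378) = 14/23.

0.609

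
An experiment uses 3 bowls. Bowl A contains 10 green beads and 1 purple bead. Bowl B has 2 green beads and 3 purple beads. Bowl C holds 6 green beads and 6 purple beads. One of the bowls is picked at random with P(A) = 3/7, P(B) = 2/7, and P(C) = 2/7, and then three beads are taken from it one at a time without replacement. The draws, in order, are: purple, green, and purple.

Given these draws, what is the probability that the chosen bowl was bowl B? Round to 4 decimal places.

For each hypothesis, P(data | H) works out to: P(data | bowl A) = (1/11)(10/10)(0/9) = 0; P(data | bowl B) = (3/5)(2/4)(2/3) = 1/5; P(data | bowl C) = (6/12)(6/11)(5/10) = 3/22.
Multiplying each by its prior: 3/7 · 0 = 0, 2/7 · 1/5 = 2/35, 2/7 · 3/22 = 3/77; with total 37/385.
By Bayes' rule, P(bowl B | data) = (2/35) / (37/385) = 22/37.

0.5946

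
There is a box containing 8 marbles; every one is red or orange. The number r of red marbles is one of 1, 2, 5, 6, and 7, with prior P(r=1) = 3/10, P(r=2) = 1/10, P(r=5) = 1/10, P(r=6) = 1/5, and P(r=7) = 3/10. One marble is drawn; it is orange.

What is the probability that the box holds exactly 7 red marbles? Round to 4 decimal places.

0.0811

Under each hypothesis, the probability of this draw is: P(data | r = 1) = (7/8) = 7/8; P(data | r = 2) = (6/8) = 3/4; P(data | r = 5) = (3/8) = 3/8; P(data | r = 6) = (2/8) = 1/4; P(data | r = 7) = (1/8) = 1/8.
Multiplying each by its prior: 3/10 · 7/8 = 21/80, 1/10 · 3/4 = 3/40, 1/10 · 3/8 = 3/80, 1/5 · 1/4 = 1/20, 3/10 · 1/8 = 3/80; summing to 37/80.
So P(r = 7 | data) = (3/80) / (37/80) = 3/37.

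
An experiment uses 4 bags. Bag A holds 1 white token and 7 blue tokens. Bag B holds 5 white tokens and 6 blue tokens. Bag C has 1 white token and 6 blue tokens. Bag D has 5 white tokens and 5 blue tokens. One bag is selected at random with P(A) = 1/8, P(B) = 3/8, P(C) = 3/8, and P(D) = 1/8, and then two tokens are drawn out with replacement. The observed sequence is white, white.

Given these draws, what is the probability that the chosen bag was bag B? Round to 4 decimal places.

0.6547

The likelihood of the observed sequence under each hypothesis: P(data | bag A) = (1/8)(1/8) = 0.015625; P(data | bag B) = (5/11)(5/11) = 0.20661; P(data | bag C) = (1/7)(1/7) = 0.020408; P(data | bag D) = (5/10)(5/10) = 0.25.
Multiplying each by its prior: 1/8 · 0.015625 = 0.0019531, 3/8 · 0.20661 = 0.077479, 3/8 · 0.020408 = 0.0076531, 1/8 · 0.25 = 0.03125; summing to 0.11834.
Hence P(bag B | data) = (0.077479) / (0.11834) = 0.65474.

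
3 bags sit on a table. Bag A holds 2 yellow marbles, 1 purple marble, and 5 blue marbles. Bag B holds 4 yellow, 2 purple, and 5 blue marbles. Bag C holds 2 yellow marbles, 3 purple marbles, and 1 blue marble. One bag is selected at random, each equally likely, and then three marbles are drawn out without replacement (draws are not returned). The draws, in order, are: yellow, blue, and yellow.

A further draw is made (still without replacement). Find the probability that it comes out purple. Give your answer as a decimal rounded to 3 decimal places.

For each hypothesis, P(data | H) works out to: P(data | bag A) = (2/8)(5/7)(1/6) = 0.029762; P(data | bag B) = (4/11)(5/10)(3/9) = 0.060606; P(data | bag C) = (2/6)(1/5)(1/4) = 0.016667.
The prior-weighted likelihoods are 1/3 · 0.029762 = 0.0099206, 1/3 · 0.060606 = 0.020202, 1/3 · 0.016667 = 0.0055556; with total 0.035678.
Normalising, the posterior is P(bag A | data) = 0.27806, P(bag B | data) = 0.56623, P(bag C | data) = 0.15571.
So P(purple next | data) = Σ P(purple next | H) P(H | data) = (1/5)(0.27806) + (1/4)(0.56623) + (1)(0.15571) = 0.35288.

0.353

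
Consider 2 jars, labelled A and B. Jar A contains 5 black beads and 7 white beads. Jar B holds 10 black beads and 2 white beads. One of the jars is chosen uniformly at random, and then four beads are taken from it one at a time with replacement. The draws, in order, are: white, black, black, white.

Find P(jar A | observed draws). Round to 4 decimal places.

For each hypothesis, P(data | H) works out to: P(data | jar A) = (7/12)(5/12)(5/12)(7/12) = 0.059076; P(data | jar B) = (2/12)(10/12)(10/12)(2/12) = 0.01929.
The prior-weighted likelihoods are 1/2 · 0.059076 = 0.029538, 1/2 · 0.01929 = 0.0096451; with total 0.039183.
So P(jar A | data) = (0.029538) / (0.039183) = 0.75385.

0.7538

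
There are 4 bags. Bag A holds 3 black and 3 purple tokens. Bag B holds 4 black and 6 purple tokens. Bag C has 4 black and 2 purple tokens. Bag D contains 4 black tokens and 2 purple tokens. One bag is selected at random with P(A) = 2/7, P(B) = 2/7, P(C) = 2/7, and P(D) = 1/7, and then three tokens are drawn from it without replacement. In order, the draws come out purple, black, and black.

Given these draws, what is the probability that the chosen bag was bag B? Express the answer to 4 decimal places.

For each hypothesis, P(data | H) works out to: P(data | bag A) = (3/6)(3/5)(2/4) = 3/20; P(data | bag B) = (6/10)(4/9)(3/8) = 1/10; P(data | bag C) = (2/6)(4/5)(3/4) = 1/5; P(data | bag D) = (2/6)(4/5)(3/4) = 1/5.
The prior-weighted likelihoods are 2/7 · 3/20 = 3/70, 2/7 · 1/10 = 1/35, 2/7 · 1/5 = 2/35, 1/7 · 1/5 = 1/35; with total 11/70.
Hence P(bag B | data) = (1/35) / (11/70) = 2/11.

0.1818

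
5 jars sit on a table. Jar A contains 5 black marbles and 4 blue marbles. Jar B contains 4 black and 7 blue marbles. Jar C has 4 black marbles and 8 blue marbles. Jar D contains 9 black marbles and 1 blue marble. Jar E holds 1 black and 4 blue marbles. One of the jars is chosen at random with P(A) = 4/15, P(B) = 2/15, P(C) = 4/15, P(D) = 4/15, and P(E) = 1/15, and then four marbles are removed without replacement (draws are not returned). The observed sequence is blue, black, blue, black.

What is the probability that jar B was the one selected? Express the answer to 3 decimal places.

For each hypothesis, P(data | H) works out to: P(data | jar A) = (4/9)(5/8)(3/7)(4/6) = 0.079365; P(data | jar B) = (7/11)(4/10)(6/9)(3/8) = 0.063636; P(data | jar C) = (8/12)(4/11)(7/10)(3/9) = 0.056566; P(data | jar D) = (1/10)(9/9)(0/8) = 0; P(data | jar E) = (4/5)(1/4)(3/3)(0/2) = 0.
Multiplying each by its prior: 4/15 · 0.079365 = 0.021164, 2/15 · 0.063636 = 0.0084848, 4/15 · 0.056566 = 0.015084, 4/15 · 0 = 0, 1/15 · 0 = 0; summing to 0.044733.
So P(jar B | data) = (0.0084848) / (0.044733) = 0.18968.

0.190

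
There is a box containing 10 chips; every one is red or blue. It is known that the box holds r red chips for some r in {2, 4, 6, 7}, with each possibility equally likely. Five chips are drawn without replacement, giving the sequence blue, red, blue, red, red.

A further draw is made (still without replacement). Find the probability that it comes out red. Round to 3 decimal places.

The likelihood of the observed sequence under each hypothesis: P(data | r = 2) = (8/10)(2/9)(7/8)(1/7)(0/6) = 0; P(data | r = 4) = (6/10)(4/9)(5/8)(3/7)(2/6) = 1/42; P(data | r = 6) = (4/10)(6/9)(3/8)(5/7)(4/6) = 1/21; P(data | r = 7) = (3/10)(7/9)(2/8)(6/7)(5/6) = 1/24.
Weighting by the prior gives 1/4 · 0 = 0, 1/4 · 1/42 = 1/168, 1/4 · 1/21 = 1/84, 1/4 · 1/24 = 1/96; these sum to 19/672.
Normalising, the posterior is P(r = 2 | data) = 0, P(r = 4 | data) = 4/19, P(r = 6 | data) = 8/19, P(r = 7 | data) = 7/19.
The predictive probability is P(red next | data) = (1/5)(4/19) + (3/5)(8/19) + (4/5)(7/19) = 56/95.

0.589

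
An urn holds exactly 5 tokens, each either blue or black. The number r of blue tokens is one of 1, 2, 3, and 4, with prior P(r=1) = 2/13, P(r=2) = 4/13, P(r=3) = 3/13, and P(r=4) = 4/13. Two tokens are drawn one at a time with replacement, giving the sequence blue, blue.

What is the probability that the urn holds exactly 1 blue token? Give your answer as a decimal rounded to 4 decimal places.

0.0183

Compute the likelihood of the observed sequence for each case: P(data | r = 1) = (1/5)(1/5) = 1/25; P(data | r = 2) = (2/5)(2/5) = 4/25; P(data | r = 3) = (3/5)(3/5) = 9/25; P(data | r = 4) = (4/5)(4/5) = 16/25.
The prior-weighted likelihoods are 2/13 · 1/25 = 2/325, 4/13 · 4/25 = 16/325, 3/13 · 9/25 = 27/325, 4/13 · 16/25 = 64/325; with total 109/325.
Hence P(r = 1 | data) = (2/325) / (109/325) = 2/109.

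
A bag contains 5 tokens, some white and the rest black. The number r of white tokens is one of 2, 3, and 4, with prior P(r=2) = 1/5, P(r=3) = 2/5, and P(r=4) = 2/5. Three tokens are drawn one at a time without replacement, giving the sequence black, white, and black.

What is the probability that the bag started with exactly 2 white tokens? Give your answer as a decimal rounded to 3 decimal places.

0.500

The likelihood of the observed sequence under each hypothesis: P(data | r = 2) = (3/5)(2/4)(2/3) = 1/5; P(data | r = 3) = (2/5)(3/4)(1/3) = 1/10; P(data | r = 4) = (1/5)(4/4)(0/3) = 0.
Multiplying each by its prior: 1/5 · 1/5 = 1/25, 2/5 · 1/10 = 1/25, 2/5 · 0 = 0; with total 2/25.
Therefore the posterior P(r = 2 | data) = (1/25) / (2/25) = 1/2.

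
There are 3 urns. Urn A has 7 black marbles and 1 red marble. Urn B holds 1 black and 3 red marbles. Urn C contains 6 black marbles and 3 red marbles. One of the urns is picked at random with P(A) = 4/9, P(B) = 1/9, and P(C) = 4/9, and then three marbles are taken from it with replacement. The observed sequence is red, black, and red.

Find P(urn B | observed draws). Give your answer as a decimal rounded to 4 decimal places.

0.2861

Compute the likelihood of the observed sequence for each case: P(data | urn A) = (1/8)(7/8)(1/8) = 0.013672; P(data | urn B) = (3/4)(1/4)(3/4) = 0.14062; P(data | urn C) = (3/9)(6/9)(3/9) = 0.074074.
The prior-weighted likelihoods are 4/9 · 0.013672 = 0.0060764, 1/9 · 0.14062 = 0.015625, 4/9 · 0.074074 = 0.032922; these sum to 0.054623.
By Bayes' rule, P(urn B | data) = (0.015625) / (0.054623) = 0.28605.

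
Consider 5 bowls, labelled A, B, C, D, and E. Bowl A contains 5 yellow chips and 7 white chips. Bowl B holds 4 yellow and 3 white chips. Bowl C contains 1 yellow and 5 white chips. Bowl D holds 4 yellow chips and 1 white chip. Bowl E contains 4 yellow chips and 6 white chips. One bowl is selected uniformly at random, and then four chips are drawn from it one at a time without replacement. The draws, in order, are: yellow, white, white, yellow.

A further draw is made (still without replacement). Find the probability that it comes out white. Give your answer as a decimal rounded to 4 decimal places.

Under each hypothesis, the probability of the observed sequence is: P(data | bowl A) = (5/12)(7/11)(6/10)(4/9) = 0.070707; P(data | bowl B) = (4/7)(3/6)(2/5)(3/4) = 0.085714; P(data | bowl C) = (1/6)(5/5)(4/4)(0/3) = 0; P(data | bowl D) = (4/5)(1/4)(0/3) = 0; P(data | bowl E) = (4/10)(6/9)(5/8)(3/7) = 0.071429.
The prior-weighted likelihoods are 1/5 · 0.070707 = 0.014141, 1/5 · 0.085714 = 0.017143, 1/5 · 0 = 0, 1/5 · 0 = 0, 1/5 · 0.071429 = 0.014286; summing to 0.04557.
The posterior is then P(bowl A | data) = 0.31032, P(bowl B | data) = 0.37619, P(bowl C | data) = 0, P(bowl D | data) = 0, P(bowl E | data) = 0.31349.
The predictive probability is P(white next | data) = (5/8)(0.31032) + (1/3)(0.37619) + (2/3)(0.31349) = 0.52834.

0.5283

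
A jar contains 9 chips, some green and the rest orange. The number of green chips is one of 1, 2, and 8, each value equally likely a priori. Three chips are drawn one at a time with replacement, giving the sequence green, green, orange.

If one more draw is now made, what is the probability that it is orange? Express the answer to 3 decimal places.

For each hypothesis, P(data | H) works out to: P(data | r = 1) = (1/9)(1/9)(8/9) = 0.010974; P(data | r = 2) = (2/9)(2/9)(7/9) = 0.038409; P(data | r = 8) = (8/9)(8/9)(1/9) = 0.087791.
Weighting by the prior gives 1/3 · 0.010974 = 0.003658, 1/3 · 0.038409 = 0.012803, 1/3 · 0.087791 = 0.029264; summing to 0.045725.
The posterior is then P(r = 1 | data) = 0.08, P(r = 2 | data) = 0.28, P(r = 8 | data) = 0.64.
The predictive probability is P(orange next | data) = (8/9)(0.08) + (7/9)(0.28) + (1/9)(0.64) = 0.36.

0.360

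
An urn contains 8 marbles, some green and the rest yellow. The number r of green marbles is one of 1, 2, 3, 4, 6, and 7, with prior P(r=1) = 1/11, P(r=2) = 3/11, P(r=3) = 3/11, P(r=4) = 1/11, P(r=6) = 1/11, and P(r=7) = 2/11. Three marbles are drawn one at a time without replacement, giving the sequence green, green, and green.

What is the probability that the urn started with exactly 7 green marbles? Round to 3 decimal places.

0.722

For each hypothesis, P(data | H) works out to: P(data | r = 1) = (1/8)(0/7) = 0; P(data | r = 2) = (2/8)(1/7)(0/6) = 0; P(data | r = 3) = (3/8)(2/7)(1/6) = 1/56; P(data | r = 4) = (4/8)(3/7)(2/6) = 1/14; P(data | r = 6) = (6/8)(5/7)(4/6) = 5/14; P(data | r = 7) = (7/8)(6/7)(5/6) = 5/8.
The prior-weighted likelihoods are 1/11 · 0 = 0, 3/11 · 0 = 0, 3/11 · 1/56 = 3/616, 1/11 · 1/14 = 1/154, 1/11 · 5/14 = 5/154, 2/11 · 5/8 = 5/44; these sum to 97/616.
By Bayes' rule, P(r = 7 | data) = (5/44) / (97/616) = 70/97.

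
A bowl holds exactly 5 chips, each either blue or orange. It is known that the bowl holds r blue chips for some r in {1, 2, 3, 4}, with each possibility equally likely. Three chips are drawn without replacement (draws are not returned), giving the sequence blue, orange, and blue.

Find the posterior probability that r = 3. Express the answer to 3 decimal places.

For each hypothesis, P(data | H) works out to: P(data | r = 1) = (1/5)(4/4)(0/3) = 0; P(data | r = 2) = (2/5)(3/4)(1/3) = 1/10; P(data | r = 3) = (3/5)(2/4)(2/3) = 1/5; P(data | r = 4) = (4/5)(1/4)(3/3) = 1/5.
Weighting by the prior gives 1/4 · 0 = 0, 1/4 · 1/10 = 1/40, 1/4 · 1/5 = 1/20, 1/4 · 1/5 = 1/20; summing to 1/8.
By Bayes' rule, P(r = 3 | data) = (1/20) / (1/8) = 2/5.

0.400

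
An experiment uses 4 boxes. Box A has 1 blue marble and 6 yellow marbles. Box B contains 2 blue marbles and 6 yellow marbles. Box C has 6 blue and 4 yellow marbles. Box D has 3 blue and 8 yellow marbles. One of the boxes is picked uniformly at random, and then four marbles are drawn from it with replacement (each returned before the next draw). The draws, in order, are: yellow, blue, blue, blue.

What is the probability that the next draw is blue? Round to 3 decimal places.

0.513

For each hypothesis, P(data | H) works out to: P(data | box A) = (6/7)(1/7)(1/7)(1/7) = 0.002499; P(data | box B) = (6/8)(2/8)(2/8)(2/8) = 0.011719; P(data | box C) = (4/10)(6/10)(6/10)(6/10) = 0.0864; P(data | box D) = (8/11)(3/11)(3/11)(3/11) = 0.014753.
The prior-weighted likelihoods are 1/4 · 0.002499 = 0.00062474, 1/4 · 0.011719 = 0.0029297, 1/4 · 0.0864 = 0.0216, 1/4 · 0.014753 = 0.0036883; these sum to 0.028843.
Dividing through by the total gives posterior P(box A | data) = 0.02166, P(box B | data) = 0.10157, P(box C | data) = 0.74889, P(box D | data) = 0.12788.
Averaging over the posterior, P(blue next | data) = (1/7)(0.02166) + (1/4)(0.10157) + (3/5)(0.74889) + (3/11)(0.12788) = 0.5127.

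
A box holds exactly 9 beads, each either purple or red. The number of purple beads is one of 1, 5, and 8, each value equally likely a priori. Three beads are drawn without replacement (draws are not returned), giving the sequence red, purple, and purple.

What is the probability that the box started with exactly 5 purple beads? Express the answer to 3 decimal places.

Under each hypothesis, the probability of the observed sequence is: P(data | r = 1) = (8/9)(1/8)(0/7) = 0; P(data | r = 5) = (4/9)(5/8)(4/7) = 10/63; P(data | r = 8) = (1/9)(8/8)(7/7) = 1/9.
Multiplying each by its prior: 1/3 · 0 = 0, 1/3 · 10/63 = 10/189, 1/3 · 1/9 = 1/27; these sum to 17/189.
By Bayes' rule, P(r = 5 | data) = (10/189) / (17/189) = 10/17.

0.588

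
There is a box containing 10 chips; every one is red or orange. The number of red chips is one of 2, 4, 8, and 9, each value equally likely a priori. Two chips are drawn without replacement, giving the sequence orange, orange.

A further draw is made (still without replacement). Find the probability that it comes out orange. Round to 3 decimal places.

0.648

The likelihood of the observed sequence under each hypothesis: P(data | r = 2) = (8/10)(7/9) = 28/45; P(data | r = 4) = (6/10)(5/9) = 1/3; P(data | r = 8) = (2/10)(1/9) = 1/45; P(data | r = 9) = (1/10)(0/9) = 0.
Multiplying each by its prior: 1/4 · 28/45 = 7/45, 1/4 · 1/3 = 1/12, 1/4 · 1/45 = 1/180, 1/4 · 0 = 0; summing to 11/45.
Dividing through by the total gives posterior P(r = 2 | data) = 7/11, P(r = 4 | data) = 15/44, P(r = 8 | data) = 1/44, P(r = 9 | data) = 0.
So P(orange next | data) = Σ P(orange next | H) P(H | data) = (3/4)(7/11) + (1/2)(15/44) + (0)(1/44) = 57/88.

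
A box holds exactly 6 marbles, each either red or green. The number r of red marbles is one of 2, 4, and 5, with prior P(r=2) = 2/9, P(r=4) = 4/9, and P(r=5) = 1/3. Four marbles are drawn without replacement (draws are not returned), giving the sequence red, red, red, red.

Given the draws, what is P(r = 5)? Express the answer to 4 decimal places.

Compute the likelihood of the observed sequence for each case: P(data | r = 2) = (2/6)(1/5)(0/4) = 0; P(data | r = 4) = (4/6)(3/5)(2/4)(1/3) = 1/15; P(data | r = 5) = (5/6)(4/5)(3/4)(2/3) = 1/3.
Multiplying each by its prior: 2/9 · 0 = 0, 4/9 · 1/15 = 4/135, 1/3 · 1/3 = 1/9; with total 19/135.
Therefore the posterior P(r = 5 | data) = (1/9) / (19/135) = 15/19.

0.7895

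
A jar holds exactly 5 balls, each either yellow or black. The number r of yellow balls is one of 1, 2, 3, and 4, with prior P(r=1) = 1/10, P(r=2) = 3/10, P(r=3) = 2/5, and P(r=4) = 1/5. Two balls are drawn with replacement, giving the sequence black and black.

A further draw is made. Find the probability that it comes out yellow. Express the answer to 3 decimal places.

For each hypothesis, P(data | H) works out to: P(data | r = 1) = (4/5)(4/5) = 16/25; P(data | r = 2) = (3/5)(3/5) = 9/25; P(data | r = 3) = (2/5)(2/5) = 4/25; P(data | r = 4) = (1/5)(1/5) = 1/25.
Weighting by the prior gives 1/10 · 16/25 = 8/125, 3/10 · 9/25 = 27/250, 2/5 · 4/25 = 8/125, 1/5 · 1/25 = 1/125; with total 61/250.
Dividing through by the total gives posterior P(r = 1 | data) = 16/61, P(r = 2 | data) = 27/61, P(r = 3 | data) = 16/61, P(r = 4 | data) = 2/61.
Averaging over the posterior, P(yellow next | data) = (1/5)(16/61) + (2/5)(27/61) + (3/5)(16/61) + (4/5)(2/61) = 126/305.

0.413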